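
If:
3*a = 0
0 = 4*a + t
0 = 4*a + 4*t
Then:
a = 0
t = 0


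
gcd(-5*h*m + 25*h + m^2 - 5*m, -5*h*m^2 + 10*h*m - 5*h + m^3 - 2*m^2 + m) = 5*h - m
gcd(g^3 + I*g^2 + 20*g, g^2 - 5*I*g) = g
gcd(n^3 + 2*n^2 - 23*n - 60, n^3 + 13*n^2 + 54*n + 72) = n^2 + 7*n + 12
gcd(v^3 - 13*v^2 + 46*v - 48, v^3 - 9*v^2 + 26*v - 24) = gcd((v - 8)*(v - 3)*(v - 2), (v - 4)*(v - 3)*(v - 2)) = v^2 - 5*v + 6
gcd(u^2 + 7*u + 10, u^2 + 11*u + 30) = u + 5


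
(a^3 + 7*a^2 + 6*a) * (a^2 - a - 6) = a^5 + 6*a^4 - 7*a^3 - 48*a^2 - 36*a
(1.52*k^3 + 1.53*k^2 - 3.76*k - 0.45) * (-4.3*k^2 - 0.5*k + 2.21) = -6.536*k^5 - 7.339*k^4 + 18.7622*k^3 + 7.1963*k^2 - 8.0846*k - 0.9945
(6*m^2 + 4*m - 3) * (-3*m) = -18*m^3 - 12*m^2 + 9*m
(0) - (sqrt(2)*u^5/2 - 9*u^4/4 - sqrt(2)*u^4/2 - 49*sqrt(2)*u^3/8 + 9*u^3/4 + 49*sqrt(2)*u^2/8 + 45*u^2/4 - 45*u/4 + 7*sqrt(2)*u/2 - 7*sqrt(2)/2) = -sqrt(2)*u^5/2 + sqrt(2)*u^4/2 + 9*u^4/4 - 9*u^3/4 + 49*sqrt(2)*u^3/8 - 45*u^2/4 - 49*sqrt(2)*u^2/8 - 7*sqrt(2)*u/2 + 45*u/4 + 7*sqrt(2)/2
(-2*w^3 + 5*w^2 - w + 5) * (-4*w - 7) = 8*w^4 - 6*w^3 - 31*w^2 - 13*w - 35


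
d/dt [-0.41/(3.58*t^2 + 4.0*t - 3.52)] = (2.9356*t + 1.64)/(3.58*t^2 + 4.0*t - 3.52)^2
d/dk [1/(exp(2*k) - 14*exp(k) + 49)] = 2*(7 - exp(k))*exp(k)/(exp(2*k) - 14*exp(k) + 49)^2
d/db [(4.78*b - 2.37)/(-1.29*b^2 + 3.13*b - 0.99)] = (6.1662*b^2 - 6.1146*b + 2.6859)/(1.6641*b^4 - 8.0754*b^3 + 12.3511*b^2 - 6.1974*b + 0.9801)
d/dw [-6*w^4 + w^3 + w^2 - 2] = w*(-24*w^2 + 3*w + 2)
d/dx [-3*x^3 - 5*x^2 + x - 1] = -9*x^2 - 10*x + 1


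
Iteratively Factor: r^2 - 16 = (r - 4)*(r + 4)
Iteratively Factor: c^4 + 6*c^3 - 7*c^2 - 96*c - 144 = (c - 4)*(c^3 + 10*c^2 + 33*c + 36) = (c - 4)*(c + 3)*(c^2 + 7*c + 12) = (c - 4)*(c + 3)*(c + 4)*(c + 3)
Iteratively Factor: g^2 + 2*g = (g)*(g + 2)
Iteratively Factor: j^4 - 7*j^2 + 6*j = (j - 2)*(j^3 + 2*j^2 - 3*j) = (j - 2)*(j - 1)*(j^2 + 3*j) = (j - 2)*(j - 1)*(j + 3)*(j)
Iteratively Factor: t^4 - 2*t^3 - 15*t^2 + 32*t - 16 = (t + 4)*(t^3 - 6*t^2 + 9*t - 4) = (t - 4)*(t + 4)*(t^2 - 2*t + 1) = (t - 4)*(t - 1)*(t + 4)*(t - 1)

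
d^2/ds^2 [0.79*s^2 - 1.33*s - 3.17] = 1.58000000000000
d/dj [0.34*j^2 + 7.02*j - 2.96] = 0.68*j + 7.02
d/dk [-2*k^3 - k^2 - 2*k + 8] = -6*k^2 - 2*k - 2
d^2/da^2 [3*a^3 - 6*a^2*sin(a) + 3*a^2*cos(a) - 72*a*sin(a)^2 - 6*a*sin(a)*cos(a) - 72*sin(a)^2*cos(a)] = 6*a^2*sin(a) - 3*a^2*cos(a) - 12*a*sin(a) + 12*a*sin(2*a) - 24*a*cos(a) - 144*a*cos(2*a) + 18*a - 12*sin(a) - 144*sin(2*a) + 24*cos(a) - 12*cos(2*a) - 162*cos(3*a)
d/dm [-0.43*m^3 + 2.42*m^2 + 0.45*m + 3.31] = -1.29*m^2 + 4.84*m + 0.45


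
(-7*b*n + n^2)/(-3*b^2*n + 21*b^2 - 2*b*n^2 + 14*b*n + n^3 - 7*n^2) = n*(7*b - n)/(3*b^2*n - 21*b^2 + 2*b*n^2 - 14*b*n - n^3 + 7*n^2)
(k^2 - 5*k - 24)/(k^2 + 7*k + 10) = (k^2 - 5*k - 24)/(k^2 + 7*k + 10)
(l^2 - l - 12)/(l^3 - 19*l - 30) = (l - 4)/(l^2 - 3*l - 10)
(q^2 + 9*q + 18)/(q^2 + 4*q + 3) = (q + 6)/(q + 1)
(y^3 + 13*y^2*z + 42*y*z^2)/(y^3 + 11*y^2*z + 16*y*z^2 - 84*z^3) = y/(y - 2*z)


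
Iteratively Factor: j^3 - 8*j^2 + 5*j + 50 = (j - 5)*(j^2 - 3*j - 10) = (j - 5)*(j + 2)*(j - 5)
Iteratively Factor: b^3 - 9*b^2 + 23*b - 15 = (b - 1)*(b^2 - 8*b + 15) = (b - 3)*(b - 1)*(b - 5)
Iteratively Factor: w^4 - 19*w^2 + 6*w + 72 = (w + 4)*(w^3 - 4*w^2 - 3*w + 18) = (w + 2)*(w + 4)*(w^2 - 6*w + 9) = (w - 3)*(w + 2)*(w + 4)*(w - 3)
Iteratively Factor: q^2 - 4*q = (q - 4)*(q)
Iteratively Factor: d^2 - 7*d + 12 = (d - 3)*(d - 4)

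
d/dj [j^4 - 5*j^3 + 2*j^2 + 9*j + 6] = 4*j^3 - 15*j^2 + 4*j + 9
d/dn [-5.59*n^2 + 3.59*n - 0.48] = 3.59 - 11.18*n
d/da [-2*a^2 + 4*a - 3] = 4 - 4*a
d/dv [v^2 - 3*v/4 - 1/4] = 2*v - 3/4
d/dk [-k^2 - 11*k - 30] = -2*k - 11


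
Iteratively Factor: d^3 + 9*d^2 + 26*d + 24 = (d + 3)*(d^2 + 6*d + 8) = (d + 3)*(d + 4)*(d + 2)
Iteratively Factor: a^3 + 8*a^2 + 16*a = (a + 4)*(a^2 + 4*a) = a*(a + 4)*(a + 4)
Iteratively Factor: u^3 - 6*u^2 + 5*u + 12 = (u + 1)*(u^2 - 7*u + 12) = (u - 3)*(u + 1)*(u - 4)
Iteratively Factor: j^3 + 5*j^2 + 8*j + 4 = (j + 2)*(j^2 + 3*j + 2) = (j + 2)^2*(j + 1)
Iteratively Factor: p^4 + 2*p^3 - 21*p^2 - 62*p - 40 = (p + 2)*(p^3 - 21*p - 20) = (p + 2)*(p + 4)*(p^2 - 4*p - 5) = (p + 1)*(p + 2)*(p + 4)*(p - 5)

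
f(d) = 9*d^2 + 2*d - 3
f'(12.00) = 218.00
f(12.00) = 1317.00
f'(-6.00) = -106.00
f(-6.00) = 309.00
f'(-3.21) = -55.78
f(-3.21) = 83.32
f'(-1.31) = -21.58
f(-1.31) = 9.82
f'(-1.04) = -16.72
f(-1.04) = 4.65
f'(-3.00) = -52.00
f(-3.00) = 72.00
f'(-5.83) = -102.94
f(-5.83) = 291.24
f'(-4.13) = -72.34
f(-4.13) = 142.25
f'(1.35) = 26.30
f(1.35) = 16.10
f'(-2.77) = -47.86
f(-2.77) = 60.52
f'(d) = 18*d + 2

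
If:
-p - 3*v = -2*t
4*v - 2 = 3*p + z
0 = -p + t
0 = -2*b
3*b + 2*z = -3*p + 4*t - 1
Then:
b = 0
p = -9/13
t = -9/13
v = -3/13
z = -11/13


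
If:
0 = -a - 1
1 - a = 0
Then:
No Solution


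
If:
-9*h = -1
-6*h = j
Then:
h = 1/9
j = -2/3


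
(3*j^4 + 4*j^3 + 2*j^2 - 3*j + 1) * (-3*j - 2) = -9*j^5 - 18*j^4 - 14*j^3 + 5*j^2 + 3*j - 2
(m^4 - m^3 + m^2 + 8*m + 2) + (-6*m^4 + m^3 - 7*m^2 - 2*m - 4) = -5*m^4 - 6*m^2 + 6*m - 2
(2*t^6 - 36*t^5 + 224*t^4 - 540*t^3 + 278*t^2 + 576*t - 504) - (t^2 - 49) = 2*t^6 - 36*t^5 + 224*t^4 - 540*t^3 + 277*t^2 + 576*t - 455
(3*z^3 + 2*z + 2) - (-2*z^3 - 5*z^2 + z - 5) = 5*z^3 + 5*z^2 + z + 7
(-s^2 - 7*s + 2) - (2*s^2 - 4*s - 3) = -3*s^2 - 3*s + 5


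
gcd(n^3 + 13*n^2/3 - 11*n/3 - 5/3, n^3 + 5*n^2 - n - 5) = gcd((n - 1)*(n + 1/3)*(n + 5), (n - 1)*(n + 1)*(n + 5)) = n^2 + 4*n - 5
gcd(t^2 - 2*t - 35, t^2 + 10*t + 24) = 1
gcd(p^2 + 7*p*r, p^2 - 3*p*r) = p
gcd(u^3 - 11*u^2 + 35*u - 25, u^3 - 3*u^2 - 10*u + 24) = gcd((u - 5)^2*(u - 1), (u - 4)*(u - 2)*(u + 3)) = 1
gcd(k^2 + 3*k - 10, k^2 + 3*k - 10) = k^2 + 3*k - 10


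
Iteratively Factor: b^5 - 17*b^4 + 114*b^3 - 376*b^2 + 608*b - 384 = (b - 4)*(b^4 - 13*b^3 + 62*b^2 - 128*b + 96) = (b - 4)*(b - 2)*(b^3 - 11*b^2 + 40*b - 48) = (b - 4)^2*(b - 2)*(b^2 - 7*b + 12) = (b - 4)^2*(b - 3)*(b - 2)*(b - 4)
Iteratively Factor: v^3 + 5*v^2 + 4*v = (v)*(v^2 + 5*v + 4) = v*(v + 4)*(v + 1)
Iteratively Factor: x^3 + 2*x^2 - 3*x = (x)*(x^2 + 2*x - 3) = x*(x + 3)*(x - 1)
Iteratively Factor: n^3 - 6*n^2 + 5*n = (n - 5)*(n^2 - n) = (n - 5)*(n - 1)*(n)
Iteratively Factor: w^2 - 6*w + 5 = (w - 1)*(w - 5)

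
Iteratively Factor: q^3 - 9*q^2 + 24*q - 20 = (q - 2)*(q^2 - 7*q + 10) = (q - 5)*(q - 2)*(q - 2)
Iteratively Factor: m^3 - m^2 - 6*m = (m - 3)*(m^2 + 2*m) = (m - 3)*(m + 2)*(m)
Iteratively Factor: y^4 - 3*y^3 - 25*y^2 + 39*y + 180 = (y + 3)*(y^3 - 6*y^2 - 7*y + 60) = (y - 5)*(y + 3)*(y^2 - y - 12) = (y - 5)*(y - 4)*(y + 3)*(y + 3)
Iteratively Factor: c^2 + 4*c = (c)*(c + 4)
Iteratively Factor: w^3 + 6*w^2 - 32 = (w + 4)*(w^2 + 2*w - 8) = (w + 4)^2*(w - 2)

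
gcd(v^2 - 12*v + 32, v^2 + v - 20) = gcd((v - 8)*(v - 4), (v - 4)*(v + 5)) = v - 4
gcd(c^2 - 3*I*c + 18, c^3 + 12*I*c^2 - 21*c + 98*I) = 1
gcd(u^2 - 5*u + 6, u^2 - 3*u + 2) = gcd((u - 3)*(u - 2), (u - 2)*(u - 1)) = u - 2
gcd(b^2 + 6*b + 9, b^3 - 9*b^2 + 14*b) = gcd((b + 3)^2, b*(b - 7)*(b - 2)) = 1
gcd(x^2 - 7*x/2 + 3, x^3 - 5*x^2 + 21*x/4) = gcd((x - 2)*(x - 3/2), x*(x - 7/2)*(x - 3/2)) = x - 3/2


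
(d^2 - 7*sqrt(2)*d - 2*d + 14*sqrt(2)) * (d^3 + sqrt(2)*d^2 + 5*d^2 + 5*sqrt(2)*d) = d^5 - 6*sqrt(2)*d^4 + 3*d^4 - 18*sqrt(2)*d^3 - 24*d^3 - 42*d^2 + 60*sqrt(2)*d^2 + 140*d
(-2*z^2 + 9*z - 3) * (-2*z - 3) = 4*z^3 - 12*z^2 - 21*z + 9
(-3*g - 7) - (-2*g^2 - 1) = 2*g^2 - 3*g - 6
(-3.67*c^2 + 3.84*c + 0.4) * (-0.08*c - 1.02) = 0.2936*c^3 + 3.4362*c^2 - 3.9488*c - 0.408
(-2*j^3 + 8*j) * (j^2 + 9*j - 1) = -2*j^5 - 18*j^4 + 10*j^3 + 72*j^2 - 8*j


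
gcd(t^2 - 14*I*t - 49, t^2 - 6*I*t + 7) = t - 7*I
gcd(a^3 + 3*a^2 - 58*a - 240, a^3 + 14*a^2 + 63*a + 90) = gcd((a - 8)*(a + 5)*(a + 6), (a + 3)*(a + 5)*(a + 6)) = a^2 + 11*a + 30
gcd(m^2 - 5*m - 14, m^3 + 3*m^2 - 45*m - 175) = m - 7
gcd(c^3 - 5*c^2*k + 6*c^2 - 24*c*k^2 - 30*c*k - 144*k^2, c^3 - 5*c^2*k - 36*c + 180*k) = c + 6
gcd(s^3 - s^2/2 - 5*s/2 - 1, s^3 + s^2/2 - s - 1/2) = s^2 + 3*s/2 + 1/2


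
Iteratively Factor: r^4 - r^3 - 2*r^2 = (r - 2)*(r^3 + r^2) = (r - 2)*(r + 1)*(r^2) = r*(r - 2)*(r + 1)*(r)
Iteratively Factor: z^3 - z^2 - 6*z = (z - 3)*(z^2 + 2*z) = z*(z - 3)*(z + 2)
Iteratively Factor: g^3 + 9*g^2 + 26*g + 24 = (g + 2)*(g^2 + 7*g + 12) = (g + 2)*(g + 4)*(g + 3)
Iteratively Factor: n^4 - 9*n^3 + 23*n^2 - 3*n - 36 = (n - 3)*(n^3 - 6*n^2 + 5*n + 12) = (n - 4)*(n - 3)*(n^2 - 2*n - 3) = (n - 4)*(n - 3)*(n + 1)*(n - 3)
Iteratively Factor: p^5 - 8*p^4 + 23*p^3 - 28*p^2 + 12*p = (p - 2)*(p^4 - 6*p^3 + 11*p^2 - 6*p) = (p - 3)*(p - 2)*(p^3 - 3*p^2 + 2*p) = p*(p - 3)*(p - 2)*(p^2 - 3*p + 2) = p*(p - 3)*(p - 2)*(p - 1)*(p - 2)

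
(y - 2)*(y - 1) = y^2 - 3*y + 2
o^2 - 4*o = o*(o - 4)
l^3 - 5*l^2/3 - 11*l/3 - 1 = (l - 3)*(l + 1/3)*(l + 1)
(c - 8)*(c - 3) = c^2 - 11*c + 24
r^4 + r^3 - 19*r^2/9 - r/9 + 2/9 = (r - 1)*(r - 1/3)*(r + 1/3)*(r + 2)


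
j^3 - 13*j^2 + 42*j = j*(j - 7)*(j - 6)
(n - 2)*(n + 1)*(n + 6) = n^3 + 5*n^2 - 8*n - 12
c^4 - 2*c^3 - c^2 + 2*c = c*(c - 2)*(c - 1)*(c + 1)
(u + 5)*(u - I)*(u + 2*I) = u^3 + 5*u^2 + I*u^2 + 2*u + 5*I*u + 10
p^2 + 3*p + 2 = (p + 1)*(p + 2)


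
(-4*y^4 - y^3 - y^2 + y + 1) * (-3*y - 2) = 12*y^5 + 11*y^4 + 5*y^3 - y^2 - 5*y - 2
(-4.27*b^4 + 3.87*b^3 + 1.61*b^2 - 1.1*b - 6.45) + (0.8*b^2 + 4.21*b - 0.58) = -4.27*b^4 + 3.87*b^3 + 2.41*b^2 + 3.11*b - 7.03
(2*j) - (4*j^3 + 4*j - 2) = -4*j^3 - 2*j + 2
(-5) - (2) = -7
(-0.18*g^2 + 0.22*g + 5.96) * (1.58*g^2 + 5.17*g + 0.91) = -0.2844*g^4 - 0.583*g^3 + 10.3904*g^2 + 31.0134*g + 5.4236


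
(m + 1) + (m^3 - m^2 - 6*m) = m^3 - m^2 - 5*m + 1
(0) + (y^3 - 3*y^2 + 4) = y^3 - 3*y^2 + 4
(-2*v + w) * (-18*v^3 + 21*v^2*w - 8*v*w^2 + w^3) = 36*v^4 - 60*v^3*w + 37*v^2*w^2 - 10*v*w^3 + w^4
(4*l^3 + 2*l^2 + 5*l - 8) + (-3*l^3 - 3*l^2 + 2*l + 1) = l^3 - l^2 + 7*l - 7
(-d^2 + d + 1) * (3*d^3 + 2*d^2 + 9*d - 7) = -3*d^5 + d^4 - 4*d^3 + 18*d^2 + 2*d - 7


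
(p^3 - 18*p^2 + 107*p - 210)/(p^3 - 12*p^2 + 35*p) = (p - 6)/p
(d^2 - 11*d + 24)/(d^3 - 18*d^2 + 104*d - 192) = (d - 3)/(d^2 - 10*d + 24)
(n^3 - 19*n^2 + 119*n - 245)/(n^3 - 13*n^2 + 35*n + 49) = (n - 5)/(n + 1)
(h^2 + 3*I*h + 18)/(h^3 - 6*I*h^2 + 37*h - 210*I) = (h - 3*I)/(h^2 - 12*I*h - 35)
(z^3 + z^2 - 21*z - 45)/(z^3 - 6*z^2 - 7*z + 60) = (z + 3)/(z - 4)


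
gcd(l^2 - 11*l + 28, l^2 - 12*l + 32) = l - 4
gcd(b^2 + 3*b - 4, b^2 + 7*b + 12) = b + 4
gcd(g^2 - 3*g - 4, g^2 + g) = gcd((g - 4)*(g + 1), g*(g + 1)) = g + 1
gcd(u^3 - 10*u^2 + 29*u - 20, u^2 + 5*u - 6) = u - 1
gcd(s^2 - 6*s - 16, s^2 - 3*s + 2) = 1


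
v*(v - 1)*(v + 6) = v^3 + 5*v^2 - 6*v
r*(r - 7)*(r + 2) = r^3 - 5*r^2 - 14*r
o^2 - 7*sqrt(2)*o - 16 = (o - 8*sqrt(2))*(o + sqrt(2))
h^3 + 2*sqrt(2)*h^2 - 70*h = h*(h - 5*sqrt(2))*(h + 7*sqrt(2))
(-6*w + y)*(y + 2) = -6*w*y - 12*w + y^2 + 2*y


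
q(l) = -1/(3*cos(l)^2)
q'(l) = -2*sin(l)/(3*cos(l)^3)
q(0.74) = -0.61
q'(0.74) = -1.12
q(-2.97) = -0.34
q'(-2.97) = -0.12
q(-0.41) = -0.40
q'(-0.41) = 0.34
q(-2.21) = -0.94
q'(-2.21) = -2.52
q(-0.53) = -0.45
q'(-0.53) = 0.52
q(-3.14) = -0.33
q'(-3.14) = -0.00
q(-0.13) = -0.34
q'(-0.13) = 0.09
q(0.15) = -0.34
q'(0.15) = -0.10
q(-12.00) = -0.47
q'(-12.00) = -0.60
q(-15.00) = -0.58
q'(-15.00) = -0.99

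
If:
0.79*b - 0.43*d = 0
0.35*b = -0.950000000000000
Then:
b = -2.71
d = -4.99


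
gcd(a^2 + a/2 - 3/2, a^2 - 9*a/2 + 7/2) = a - 1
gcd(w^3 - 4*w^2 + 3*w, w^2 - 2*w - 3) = w - 3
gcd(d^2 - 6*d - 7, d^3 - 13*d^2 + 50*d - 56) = d - 7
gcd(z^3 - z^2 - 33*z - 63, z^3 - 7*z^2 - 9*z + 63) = z^2 - 4*z - 21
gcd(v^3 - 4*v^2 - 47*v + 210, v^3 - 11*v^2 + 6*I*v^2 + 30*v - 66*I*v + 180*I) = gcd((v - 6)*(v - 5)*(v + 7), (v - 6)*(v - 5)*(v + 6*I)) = v^2 - 11*v + 30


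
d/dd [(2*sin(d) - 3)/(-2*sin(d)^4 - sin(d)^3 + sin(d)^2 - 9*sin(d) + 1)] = (12*sin(d)^4 - 20*sin(d)^3 - 11*sin(d)^2 + 6*sin(d) - 25)*cos(d)/(2*sin(d)^4 + sin(d)^3 - sin(d)^2 + 9*sin(d) - 1)^2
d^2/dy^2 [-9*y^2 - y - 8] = -18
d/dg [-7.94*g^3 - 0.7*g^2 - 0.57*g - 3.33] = -23.82*g^2 - 1.4*g - 0.57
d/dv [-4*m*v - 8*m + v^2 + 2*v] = -4*m + 2*v + 2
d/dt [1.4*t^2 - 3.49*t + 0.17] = 2.8*t - 3.49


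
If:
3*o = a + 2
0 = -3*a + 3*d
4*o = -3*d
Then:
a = -8/13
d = -8/13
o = 6/13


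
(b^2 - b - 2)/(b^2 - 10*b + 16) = (b + 1)/(b - 8)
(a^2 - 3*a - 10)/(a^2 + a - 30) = (a + 2)/(a + 6)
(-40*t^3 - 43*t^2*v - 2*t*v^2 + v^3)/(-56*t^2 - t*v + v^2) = (5*t^2 + 6*t*v + v^2)/(7*t + v)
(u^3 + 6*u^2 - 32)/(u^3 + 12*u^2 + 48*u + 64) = (u - 2)/(u + 4)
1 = 1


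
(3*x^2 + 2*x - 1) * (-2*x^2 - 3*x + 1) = -6*x^4 - 13*x^3 - x^2 + 5*x - 1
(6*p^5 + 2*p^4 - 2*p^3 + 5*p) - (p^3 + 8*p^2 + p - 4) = 6*p^5 + 2*p^4 - 3*p^3 - 8*p^2 + 4*p + 4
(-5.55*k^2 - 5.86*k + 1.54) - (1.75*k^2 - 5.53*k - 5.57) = -7.3*k^2 - 0.33*k + 7.11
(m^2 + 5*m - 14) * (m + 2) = m^3 + 7*m^2 - 4*m - 28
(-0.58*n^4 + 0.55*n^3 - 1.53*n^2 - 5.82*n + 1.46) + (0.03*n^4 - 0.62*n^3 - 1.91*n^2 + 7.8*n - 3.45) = -0.55*n^4 - 0.07*n^3 - 3.44*n^2 + 1.98*n - 1.99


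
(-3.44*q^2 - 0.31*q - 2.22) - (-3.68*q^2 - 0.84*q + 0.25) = 0.24*q^2 + 0.53*q - 2.47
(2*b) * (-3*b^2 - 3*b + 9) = -6*b^3 - 6*b^2 + 18*b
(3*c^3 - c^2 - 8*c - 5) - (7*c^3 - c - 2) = -4*c^3 - c^2 - 7*c - 3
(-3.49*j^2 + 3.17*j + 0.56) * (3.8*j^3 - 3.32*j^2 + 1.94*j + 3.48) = -13.262*j^5 + 23.6328*j^4 - 15.167*j^3 - 7.8546*j^2 + 12.118*j + 1.9488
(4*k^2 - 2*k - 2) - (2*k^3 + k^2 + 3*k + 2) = -2*k^3 + 3*k^2 - 5*k - 4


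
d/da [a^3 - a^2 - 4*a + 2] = 3*a^2 - 2*a - 4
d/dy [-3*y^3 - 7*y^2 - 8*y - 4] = -9*y^2 - 14*y - 8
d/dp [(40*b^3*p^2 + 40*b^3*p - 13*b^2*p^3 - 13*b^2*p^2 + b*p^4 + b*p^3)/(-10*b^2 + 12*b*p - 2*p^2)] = b*(-16*b^2*p - 8*b^2 + 11*b*p^2 + 2*b*p - 2*p^3 - p^2)/(2*(b^2 - 2*b*p + p^2))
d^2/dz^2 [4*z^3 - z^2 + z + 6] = 24*z - 2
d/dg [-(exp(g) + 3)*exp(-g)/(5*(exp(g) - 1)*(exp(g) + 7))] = (2*exp(3*g) + 15*exp(2*g) + 36*exp(g) - 21)*exp(-g)/(5*(exp(4*g) + 12*exp(3*g) + 22*exp(2*g) - 84*exp(g) + 49))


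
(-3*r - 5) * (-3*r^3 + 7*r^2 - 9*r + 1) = 9*r^4 - 6*r^3 - 8*r^2 + 42*r - 5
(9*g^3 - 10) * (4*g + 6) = 36*g^4 + 54*g^3 - 40*g - 60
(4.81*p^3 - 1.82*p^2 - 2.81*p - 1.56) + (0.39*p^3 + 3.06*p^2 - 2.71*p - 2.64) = 5.2*p^3 + 1.24*p^2 - 5.52*p - 4.2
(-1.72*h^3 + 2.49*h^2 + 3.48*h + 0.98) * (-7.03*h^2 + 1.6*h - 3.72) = 12.0916*h^5 - 20.2567*h^4 - 14.082*h^3 - 10.5842*h^2 - 11.3776*h - 3.6456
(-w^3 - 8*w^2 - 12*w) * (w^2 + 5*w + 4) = -w^5 - 13*w^4 - 56*w^3 - 92*w^2 - 48*w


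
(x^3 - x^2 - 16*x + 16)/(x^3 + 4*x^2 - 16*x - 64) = (x - 1)/(x + 4)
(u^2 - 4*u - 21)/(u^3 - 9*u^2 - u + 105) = 1/(u - 5)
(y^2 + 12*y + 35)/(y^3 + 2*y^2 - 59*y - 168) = (y + 5)/(y^2 - 5*y - 24)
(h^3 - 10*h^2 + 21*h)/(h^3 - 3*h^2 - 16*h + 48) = h*(h - 7)/(h^2 - 16)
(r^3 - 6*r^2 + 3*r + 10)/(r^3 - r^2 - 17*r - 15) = (r - 2)/(r + 3)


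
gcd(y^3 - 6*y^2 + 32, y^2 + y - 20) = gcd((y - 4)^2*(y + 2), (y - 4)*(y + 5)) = y - 4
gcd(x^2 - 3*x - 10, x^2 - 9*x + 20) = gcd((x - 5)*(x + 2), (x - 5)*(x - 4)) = x - 5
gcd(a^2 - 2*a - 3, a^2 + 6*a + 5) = a + 1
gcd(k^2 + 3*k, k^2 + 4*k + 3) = k + 3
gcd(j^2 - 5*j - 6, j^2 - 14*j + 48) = j - 6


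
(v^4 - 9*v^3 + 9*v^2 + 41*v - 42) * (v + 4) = v^5 - 5*v^4 - 27*v^3 + 77*v^2 + 122*v - 168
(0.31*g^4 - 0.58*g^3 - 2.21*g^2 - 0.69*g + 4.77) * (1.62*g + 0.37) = 0.5022*g^5 - 0.8249*g^4 - 3.7948*g^3 - 1.9355*g^2 + 7.4721*g + 1.7649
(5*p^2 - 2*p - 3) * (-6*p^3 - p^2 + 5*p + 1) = -30*p^5 + 7*p^4 + 45*p^3 - 2*p^2 - 17*p - 3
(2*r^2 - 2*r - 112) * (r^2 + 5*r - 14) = 2*r^4 + 8*r^3 - 150*r^2 - 532*r + 1568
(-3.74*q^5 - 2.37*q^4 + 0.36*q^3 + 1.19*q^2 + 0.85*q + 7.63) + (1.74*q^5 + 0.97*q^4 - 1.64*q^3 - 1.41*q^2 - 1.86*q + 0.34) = -2.0*q^5 - 1.4*q^4 - 1.28*q^3 - 0.22*q^2 - 1.01*q + 7.97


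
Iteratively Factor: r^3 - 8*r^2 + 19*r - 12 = (r - 1)*(r^2 - 7*r + 12) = (r - 3)*(r - 1)*(r - 4)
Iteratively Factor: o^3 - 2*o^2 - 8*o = (o)*(o^2 - 2*o - 8) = o*(o - 4)*(o + 2)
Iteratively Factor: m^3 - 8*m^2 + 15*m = (m - 5)*(m^2 - 3*m) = (m - 5)*(m - 3)*(m)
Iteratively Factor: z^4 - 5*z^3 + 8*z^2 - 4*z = (z)*(z^3 - 5*z^2 + 8*z - 4) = z*(z - 1)*(z^2 - 4*z + 4) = z*(z - 2)*(z - 1)*(z - 2)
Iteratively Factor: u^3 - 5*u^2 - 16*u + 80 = (u + 4)*(u^2 - 9*u + 20) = (u - 4)*(u + 4)*(u - 5)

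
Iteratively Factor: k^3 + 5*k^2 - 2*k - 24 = (k + 4)*(k^2 + k - 6) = (k - 2)*(k + 4)*(k + 3)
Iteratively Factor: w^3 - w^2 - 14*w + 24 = (w - 2)*(w^2 + w - 12) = (w - 3)*(w - 2)*(w + 4)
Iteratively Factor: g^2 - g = (g - 1)*(g)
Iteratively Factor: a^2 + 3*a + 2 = (a + 1)*(a + 2)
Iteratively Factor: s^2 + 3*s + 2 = (s + 1)*(s + 2)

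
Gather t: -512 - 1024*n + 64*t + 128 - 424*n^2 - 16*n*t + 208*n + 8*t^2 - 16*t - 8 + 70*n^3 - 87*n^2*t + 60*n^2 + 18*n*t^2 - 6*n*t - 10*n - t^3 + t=70*n^3 - 364*n^2 - 826*n - t^3 + t^2*(18*n + 8) + t*(-87*n^2 - 22*n + 49) - 392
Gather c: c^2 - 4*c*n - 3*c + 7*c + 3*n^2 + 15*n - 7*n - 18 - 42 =c^2 + c*(4 - 4*n) + 3*n^2 + 8*n - 60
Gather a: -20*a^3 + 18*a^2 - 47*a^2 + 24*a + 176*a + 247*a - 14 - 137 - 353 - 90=-20*a^3 - 29*a^2 + 447*a - 594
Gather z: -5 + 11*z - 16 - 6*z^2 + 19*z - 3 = -6*z^2 + 30*z - 24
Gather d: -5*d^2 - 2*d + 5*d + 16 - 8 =-5*d^2 + 3*d + 8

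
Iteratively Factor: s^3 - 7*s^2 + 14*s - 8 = (s - 1)*(s^2 - 6*s + 8) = (s - 2)*(s - 1)*(s - 4)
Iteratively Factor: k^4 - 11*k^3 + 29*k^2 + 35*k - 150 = (k - 5)*(k^3 - 6*k^2 - k + 30) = (k - 5)*(k - 3)*(k^2 - 3*k - 10) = (k - 5)^2*(k - 3)*(k + 2)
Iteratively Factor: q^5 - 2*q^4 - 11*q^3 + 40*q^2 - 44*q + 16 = (q + 4)*(q^4 - 6*q^3 + 13*q^2 - 12*q + 4) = (q - 2)*(q + 4)*(q^3 - 4*q^2 + 5*q - 2) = (q - 2)*(q - 1)*(q + 4)*(q^2 - 3*q + 2) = (q - 2)*(q - 1)^2*(q + 4)*(q - 2)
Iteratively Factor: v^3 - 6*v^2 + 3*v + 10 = (v + 1)*(v^2 - 7*v + 10) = (v - 5)*(v + 1)*(v - 2)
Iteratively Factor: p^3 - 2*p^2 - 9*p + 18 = (p + 3)*(p^2 - 5*p + 6) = (p - 3)*(p + 3)*(p - 2)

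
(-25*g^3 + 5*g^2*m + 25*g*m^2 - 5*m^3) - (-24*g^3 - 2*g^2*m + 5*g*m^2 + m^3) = -g^3 + 7*g^2*m + 20*g*m^2 - 6*m^3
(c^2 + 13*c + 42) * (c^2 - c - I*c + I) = c^4 + 12*c^3 - I*c^3 + 29*c^2 - 12*I*c^2 - 42*c - 29*I*c + 42*I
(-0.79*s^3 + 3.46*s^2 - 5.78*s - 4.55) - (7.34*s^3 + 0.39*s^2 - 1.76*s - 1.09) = -8.13*s^3 + 3.07*s^2 - 4.02*s - 3.46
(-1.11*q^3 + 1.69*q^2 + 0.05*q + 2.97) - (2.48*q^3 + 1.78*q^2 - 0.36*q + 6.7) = -3.59*q^3 - 0.0900000000000001*q^2 + 0.41*q - 3.73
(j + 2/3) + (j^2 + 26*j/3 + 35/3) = j^2 + 29*j/3 + 37/3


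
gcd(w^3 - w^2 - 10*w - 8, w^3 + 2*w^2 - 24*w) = w - 4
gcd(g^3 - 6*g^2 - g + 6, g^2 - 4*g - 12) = g - 6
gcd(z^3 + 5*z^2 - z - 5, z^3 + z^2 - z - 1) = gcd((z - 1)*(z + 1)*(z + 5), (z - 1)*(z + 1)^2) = z^2 - 1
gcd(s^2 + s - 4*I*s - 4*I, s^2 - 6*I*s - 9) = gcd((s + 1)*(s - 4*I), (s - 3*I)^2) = 1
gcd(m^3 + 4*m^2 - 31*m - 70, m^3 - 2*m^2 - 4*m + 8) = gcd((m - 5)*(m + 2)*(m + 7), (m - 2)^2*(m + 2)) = m + 2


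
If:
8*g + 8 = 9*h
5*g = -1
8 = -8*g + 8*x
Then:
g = -1/5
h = 32/45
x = 4/5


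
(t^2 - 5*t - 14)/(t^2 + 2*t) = (t - 7)/t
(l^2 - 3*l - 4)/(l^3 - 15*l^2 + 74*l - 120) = (l + 1)/(l^2 - 11*l + 30)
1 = 1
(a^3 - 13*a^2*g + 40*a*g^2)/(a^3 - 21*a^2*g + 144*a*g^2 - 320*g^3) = a/(a - 8*g)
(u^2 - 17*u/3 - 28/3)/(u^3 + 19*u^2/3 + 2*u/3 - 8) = (u - 7)/(u^2 + 5*u - 6)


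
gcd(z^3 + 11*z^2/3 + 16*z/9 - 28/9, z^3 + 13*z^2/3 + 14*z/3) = z^2 + 13*z/3 + 14/3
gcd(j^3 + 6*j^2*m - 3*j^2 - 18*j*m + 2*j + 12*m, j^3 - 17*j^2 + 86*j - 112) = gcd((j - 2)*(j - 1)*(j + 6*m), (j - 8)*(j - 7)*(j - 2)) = j - 2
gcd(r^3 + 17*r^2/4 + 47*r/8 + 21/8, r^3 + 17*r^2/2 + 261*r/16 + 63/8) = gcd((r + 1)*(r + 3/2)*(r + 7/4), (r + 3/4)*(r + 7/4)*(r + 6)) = r + 7/4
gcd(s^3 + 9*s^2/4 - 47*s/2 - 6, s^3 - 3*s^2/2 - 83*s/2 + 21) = s + 6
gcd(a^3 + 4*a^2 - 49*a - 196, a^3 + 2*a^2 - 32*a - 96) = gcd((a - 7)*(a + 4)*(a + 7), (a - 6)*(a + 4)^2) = a + 4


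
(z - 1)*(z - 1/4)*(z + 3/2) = z^3 + z^2/4 - 13*z/8 + 3/8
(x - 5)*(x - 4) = x^2 - 9*x + 20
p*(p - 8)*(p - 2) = p^3 - 10*p^2 + 16*p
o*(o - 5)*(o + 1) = o^3 - 4*o^2 - 5*o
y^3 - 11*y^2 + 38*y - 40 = (y - 5)*(y - 4)*(y - 2)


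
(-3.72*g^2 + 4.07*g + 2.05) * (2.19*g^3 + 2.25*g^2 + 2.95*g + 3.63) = -8.1468*g^5 + 0.543299999999999*g^4 + 2.673*g^3 + 3.1154*g^2 + 20.8216*g + 7.4415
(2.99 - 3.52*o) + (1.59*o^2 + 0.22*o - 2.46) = 1.59*o^2 - 3.3*o + 0.53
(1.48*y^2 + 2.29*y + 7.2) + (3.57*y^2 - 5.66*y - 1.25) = 5.05*y^2 - 3.37*y + 5.95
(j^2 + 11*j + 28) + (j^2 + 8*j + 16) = 2*j^2 + 19*j + 44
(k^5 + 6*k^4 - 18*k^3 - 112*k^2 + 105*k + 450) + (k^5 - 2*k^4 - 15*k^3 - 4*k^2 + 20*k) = 2*k^5 + 4*k^4 - 33*k^3 - 116*k^2 + 125*k + 450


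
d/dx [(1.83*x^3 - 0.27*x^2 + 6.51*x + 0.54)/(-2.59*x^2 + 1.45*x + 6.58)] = (-4.7397*x^4 + 5.307*x^3 + 52.5936*x^2 - 0.756*x + 42.0528)/(6.7081*x^4 - 7.511*x^3 - 31.9819*x^2 + 19.082*x + 43.2964)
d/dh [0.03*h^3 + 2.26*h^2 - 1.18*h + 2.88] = 0.09*h^2 + 4.52*h - 1.18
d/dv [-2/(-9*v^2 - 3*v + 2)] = 6*(-6*v - 1)/(9*v^2 + 3*v - 2)^2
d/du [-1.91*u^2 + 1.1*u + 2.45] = 1.1 - 3.82*u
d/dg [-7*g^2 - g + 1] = -14*g - 1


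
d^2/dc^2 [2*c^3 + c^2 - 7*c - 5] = 12*c + 2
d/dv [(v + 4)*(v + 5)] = 2*v + 9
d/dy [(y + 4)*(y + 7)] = 2*y + 11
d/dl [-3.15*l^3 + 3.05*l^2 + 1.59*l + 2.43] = -9.45*l^2 + 6.1*l + 1.59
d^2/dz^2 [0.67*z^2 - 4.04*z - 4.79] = 1.34000000000000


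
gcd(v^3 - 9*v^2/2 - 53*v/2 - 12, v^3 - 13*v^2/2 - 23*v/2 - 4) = v^2 - 15*v/2 - 4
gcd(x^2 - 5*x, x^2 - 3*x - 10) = x - 5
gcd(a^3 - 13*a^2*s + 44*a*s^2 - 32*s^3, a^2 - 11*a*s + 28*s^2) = -a + 4*s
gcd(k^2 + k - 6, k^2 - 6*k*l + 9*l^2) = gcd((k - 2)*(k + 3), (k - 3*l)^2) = 1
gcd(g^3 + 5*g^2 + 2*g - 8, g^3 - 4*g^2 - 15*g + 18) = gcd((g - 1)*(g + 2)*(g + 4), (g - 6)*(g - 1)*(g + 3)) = g - 1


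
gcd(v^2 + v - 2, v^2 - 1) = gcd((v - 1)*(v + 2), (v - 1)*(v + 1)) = v - 1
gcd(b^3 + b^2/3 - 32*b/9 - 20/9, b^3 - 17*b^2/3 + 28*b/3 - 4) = b - 2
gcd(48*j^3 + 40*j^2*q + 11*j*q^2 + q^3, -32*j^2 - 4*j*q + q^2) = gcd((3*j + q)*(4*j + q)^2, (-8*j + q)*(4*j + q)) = 4*j + q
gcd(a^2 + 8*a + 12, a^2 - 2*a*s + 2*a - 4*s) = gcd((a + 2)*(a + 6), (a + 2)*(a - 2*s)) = a + 2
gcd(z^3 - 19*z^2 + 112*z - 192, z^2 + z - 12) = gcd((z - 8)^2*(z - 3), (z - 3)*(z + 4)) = z - 3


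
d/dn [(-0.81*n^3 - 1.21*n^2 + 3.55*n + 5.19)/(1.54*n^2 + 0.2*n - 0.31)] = (-1.2474*n^4 - 0.324*n^3 - 4.9557*n^2 - 15.235*n - 2.1385)/(2.3716*n^4 + 0.616*n^3 - 0.9148*n^2 - 0.124*n + 0.0961)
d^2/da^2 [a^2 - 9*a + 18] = 2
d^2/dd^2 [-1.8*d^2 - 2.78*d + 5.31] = -3.60000000000000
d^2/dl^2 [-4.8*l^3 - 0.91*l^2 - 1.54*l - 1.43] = -28.8*l - 1.82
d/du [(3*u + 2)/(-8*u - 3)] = 7/(8*u + 3)^2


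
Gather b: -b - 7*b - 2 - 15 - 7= -8*b - 24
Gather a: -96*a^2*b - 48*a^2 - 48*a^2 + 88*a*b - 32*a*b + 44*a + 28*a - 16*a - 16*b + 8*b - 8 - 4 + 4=a^2*(-96*b - 96) + a*(56*b + 56) - 8*b - 8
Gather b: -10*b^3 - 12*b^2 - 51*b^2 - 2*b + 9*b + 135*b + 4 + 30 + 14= -10*b^3 - 63*b^2 + 142*b + 48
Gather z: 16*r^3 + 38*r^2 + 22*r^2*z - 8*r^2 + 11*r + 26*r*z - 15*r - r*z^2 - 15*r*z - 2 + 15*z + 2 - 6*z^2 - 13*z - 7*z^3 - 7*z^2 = 16*r^3 + 30*r^2 - 4*r - 7*z^3 + z^2*(-r - 13) + z*(22*r^2 + 11*r + 2)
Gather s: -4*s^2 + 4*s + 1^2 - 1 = -4*s^2 + 4*s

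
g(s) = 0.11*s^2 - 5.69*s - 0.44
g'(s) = 0.22*s - 5.69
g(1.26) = -7.43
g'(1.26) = -5.41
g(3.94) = -21.15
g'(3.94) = -4.82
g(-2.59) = 15.03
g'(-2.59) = -6.26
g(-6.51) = 41.26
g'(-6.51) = -7.12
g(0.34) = -2.36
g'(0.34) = -5.62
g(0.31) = -2.19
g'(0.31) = -5.62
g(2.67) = -14.85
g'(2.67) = -5.10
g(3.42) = -18.61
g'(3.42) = -4.94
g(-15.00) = 109.66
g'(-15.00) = -8.99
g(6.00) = -30.62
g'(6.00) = -4.37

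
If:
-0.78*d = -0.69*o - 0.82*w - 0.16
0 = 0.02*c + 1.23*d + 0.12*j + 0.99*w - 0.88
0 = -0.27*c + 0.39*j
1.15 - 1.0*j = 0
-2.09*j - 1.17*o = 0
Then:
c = 1.66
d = -0.37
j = 1.15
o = -2.05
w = 1.18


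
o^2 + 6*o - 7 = (o - 1)*(o + 7)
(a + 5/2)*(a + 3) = a^2 + 11*a/2 + 15/2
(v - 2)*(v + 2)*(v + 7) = v^3 + 7*v^2 - 4*v - 28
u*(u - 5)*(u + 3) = u^3 - 2*u^2 - 15*u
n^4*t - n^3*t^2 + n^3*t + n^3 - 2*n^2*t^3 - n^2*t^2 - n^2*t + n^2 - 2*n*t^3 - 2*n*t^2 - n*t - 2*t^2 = (n + 1)*(n - 2*t)*(n + t)*(n*t + 1)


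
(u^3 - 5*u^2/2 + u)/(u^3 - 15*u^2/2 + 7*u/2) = (u - 2)/(u - 7)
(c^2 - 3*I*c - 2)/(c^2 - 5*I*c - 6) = (c - I)/(c - 3*I)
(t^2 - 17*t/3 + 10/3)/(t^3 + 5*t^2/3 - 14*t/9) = 3*(t - 5)/(t*(3*t + 7))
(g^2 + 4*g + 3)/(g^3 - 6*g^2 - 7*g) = (g + 3)/(g*(g - 7))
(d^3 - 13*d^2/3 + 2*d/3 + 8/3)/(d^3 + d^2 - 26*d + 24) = (d + 2/3)/(d + 6)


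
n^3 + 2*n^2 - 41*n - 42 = (n - 6)*(n + 1)*(n + 7)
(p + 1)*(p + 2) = p^2 + 3*p + 2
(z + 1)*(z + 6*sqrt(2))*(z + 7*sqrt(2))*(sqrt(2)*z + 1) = sqrt(2)*z^4 + sqrt(2)*z^3 + 27*z^3 + 27*z^2 + 97*sqrt(2)*z^2 + 84*z + 97*sqrt(2)*z + 84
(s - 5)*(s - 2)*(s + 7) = s^3 - 39*s + 70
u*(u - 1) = u^2 - u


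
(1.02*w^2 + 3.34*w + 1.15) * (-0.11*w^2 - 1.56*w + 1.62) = -0.1122*w^4 - 1.9586*w^3 - 3.6845*w^2 + 3.6168*w + 1.863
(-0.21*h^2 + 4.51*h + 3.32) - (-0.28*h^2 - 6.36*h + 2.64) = 0.07*h^2 + 10.87*h + 0.68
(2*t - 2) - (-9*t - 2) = 11*t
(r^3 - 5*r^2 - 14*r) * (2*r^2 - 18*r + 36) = 2*r^5 - 28*r^4 + 98*r^3 + 72*r^2 - 504*r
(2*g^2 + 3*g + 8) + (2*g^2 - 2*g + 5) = 4*g^2 + g + 13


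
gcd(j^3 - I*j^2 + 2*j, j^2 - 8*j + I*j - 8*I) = j + I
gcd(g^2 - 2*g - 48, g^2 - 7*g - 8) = g - 8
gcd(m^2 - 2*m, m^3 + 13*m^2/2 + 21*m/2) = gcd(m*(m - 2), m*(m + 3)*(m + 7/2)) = m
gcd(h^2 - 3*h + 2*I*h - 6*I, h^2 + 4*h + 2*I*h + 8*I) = h + 2*I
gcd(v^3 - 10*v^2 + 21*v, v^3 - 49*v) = v^2 - 7*v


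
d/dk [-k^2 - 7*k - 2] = -2*k - 7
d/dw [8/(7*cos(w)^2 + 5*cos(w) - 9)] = 8*(14*cos(w) + 5)*sin(w)/(7*cos(w)^2 + 5*cos(w) - 9)^2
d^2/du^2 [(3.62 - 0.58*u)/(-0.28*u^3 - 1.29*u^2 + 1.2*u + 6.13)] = (0.272832*u^5 - 2.14872*u^4 - 18.600588*u^3 - 16.900188*u^2 + 23.861148*u - 76.210308)/(0.021952*u^9 + 0.303408*u^8 + 1.115604*u^7 - 1.895727*u^6 - 18.066096*u^5 - 12.671919*u^4 + 86.772036*u^3 + 118.941003*u^2 - 135.27684*u - 230.346397)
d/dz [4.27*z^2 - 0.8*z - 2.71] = 8.54*z - 0.8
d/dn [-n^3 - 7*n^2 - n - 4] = -3*n^2 - 14*n - 1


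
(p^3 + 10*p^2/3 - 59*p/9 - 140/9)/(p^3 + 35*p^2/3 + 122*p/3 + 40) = (p - 7/3)/(p + 6)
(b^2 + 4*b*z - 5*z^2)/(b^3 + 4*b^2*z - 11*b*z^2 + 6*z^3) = (-b - 5*z)/(-b^2 - 5*b*z + 6*z^2)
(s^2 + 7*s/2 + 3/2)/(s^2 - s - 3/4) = 2*(s + 3)/(2*s - 3)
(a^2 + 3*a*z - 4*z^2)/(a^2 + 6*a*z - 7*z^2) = (a + 4*z)/(a + 7*z)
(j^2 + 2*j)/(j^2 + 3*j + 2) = j/(j + 1)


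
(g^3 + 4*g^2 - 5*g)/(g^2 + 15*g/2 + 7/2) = 2*g*(g^2 + 4*g - 5)/(2*g^2 + 15*g + 7)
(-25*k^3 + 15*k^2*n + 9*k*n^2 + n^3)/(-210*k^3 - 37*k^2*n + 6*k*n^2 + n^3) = (5*k^2 - 4*k*n - n^2)/(42*k^2 - k*n - n^2)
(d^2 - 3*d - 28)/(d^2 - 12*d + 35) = (d + 4)/(d - 5)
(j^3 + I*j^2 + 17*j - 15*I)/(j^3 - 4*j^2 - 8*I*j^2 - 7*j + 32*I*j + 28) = (j^2 + 2*I*j + 15)/(j^2 - j*(4 + 7*I) + 28*I)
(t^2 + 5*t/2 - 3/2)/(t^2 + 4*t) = (2*t^2 + 5*t - 3)/(2*t*(t + 4))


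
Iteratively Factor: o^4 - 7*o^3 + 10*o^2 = (o)*(o^3 - 7*o^2 + 10*o) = o^2*(o^2 - 7*o + 10) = o^2*(o - 2)*(o - 5)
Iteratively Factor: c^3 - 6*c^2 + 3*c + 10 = (c - 2)*(c^2 - 4*c - 5) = (c - 5)*(c - 2)*(c + 1)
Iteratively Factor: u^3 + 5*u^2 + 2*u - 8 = (u + 2)*(u^2 + 3*u - 4) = (u - 1)*(u + 2)*(u + 4)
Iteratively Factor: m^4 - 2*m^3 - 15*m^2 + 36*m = (m - 3)*(m^3 + m^2 - 12*m) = (m - 3)^2*(m^2 + 4*m) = m*(m - 3)^2*(m + 4)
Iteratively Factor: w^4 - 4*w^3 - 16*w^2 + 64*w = (w)*(w^3 - 4*w^2 - 16*w + 64) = w*(w - 4)*(w^2 - 16) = w*(w - 4)*(w + 4)*(w - 4)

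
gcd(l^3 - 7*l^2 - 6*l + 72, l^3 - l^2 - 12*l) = l^2 - l - 12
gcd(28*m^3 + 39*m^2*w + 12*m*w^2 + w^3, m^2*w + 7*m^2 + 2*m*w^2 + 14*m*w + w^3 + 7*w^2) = m + w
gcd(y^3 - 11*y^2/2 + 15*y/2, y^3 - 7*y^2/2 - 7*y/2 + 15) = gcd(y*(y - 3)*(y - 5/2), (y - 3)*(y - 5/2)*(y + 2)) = y^2 - 11*y/2 + 15/2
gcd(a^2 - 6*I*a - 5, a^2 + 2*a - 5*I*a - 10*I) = a - 5*I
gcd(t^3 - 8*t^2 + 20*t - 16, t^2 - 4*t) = t - 4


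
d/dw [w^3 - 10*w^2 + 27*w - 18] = 3*w^2 - 20*w + 27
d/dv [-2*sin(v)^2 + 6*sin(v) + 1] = 2*(3 - 2*sin(v))*cos(v)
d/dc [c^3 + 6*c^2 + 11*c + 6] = 3*c^2 + 12*c + 11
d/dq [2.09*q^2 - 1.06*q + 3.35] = 4.18*q - 1.06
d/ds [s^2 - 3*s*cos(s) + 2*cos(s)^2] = 3*s*sin(s) + 2*s - 2*sin(2*s) - 3*cos(s)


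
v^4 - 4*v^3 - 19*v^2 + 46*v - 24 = (v - 6)*(v - 1)^2*(v + 4)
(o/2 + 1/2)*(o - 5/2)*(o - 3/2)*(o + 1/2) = o^4/2 - 5*o^3/4 - 7*o^2/8 + 29*o/16 + 15/16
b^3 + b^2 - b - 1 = (b - 1)*(b + 1)^2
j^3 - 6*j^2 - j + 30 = (j - 5)*(j - 3)*(j + 2)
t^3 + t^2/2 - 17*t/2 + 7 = (t - 2)*(t - 1)*(t + 7/2)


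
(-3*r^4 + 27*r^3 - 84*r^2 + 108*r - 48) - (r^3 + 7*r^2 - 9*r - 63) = -3*r^4 + 26*r^3 - 91*r^2 + 117*r + 15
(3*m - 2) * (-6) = 12 - 18*m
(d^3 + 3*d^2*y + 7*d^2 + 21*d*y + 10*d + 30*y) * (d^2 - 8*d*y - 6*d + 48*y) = d^5 - 5*d^4*y + d^4 - 24*d^3*y^2 - 5*d^3*y - 32*d^3 - 24*d^2*y^2 + 160*d^2*y - 60*d^2 + 768*d*y^2 + 300*d*y + 1440*y^2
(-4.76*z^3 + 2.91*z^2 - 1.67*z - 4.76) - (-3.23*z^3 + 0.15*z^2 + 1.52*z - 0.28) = -1.53*z^3 + 2.76*z^2 - 3.19*z - 4.48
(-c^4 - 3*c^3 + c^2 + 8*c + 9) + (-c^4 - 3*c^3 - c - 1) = -2*c^4 - 6*c^3 + c^2 + 7*c + 8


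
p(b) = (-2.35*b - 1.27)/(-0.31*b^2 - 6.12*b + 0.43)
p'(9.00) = -0.01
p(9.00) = 0.28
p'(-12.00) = -0.12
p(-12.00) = 0.92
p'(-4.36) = -0.04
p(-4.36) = 0.42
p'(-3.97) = -0.04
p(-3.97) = 0.41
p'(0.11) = -145.58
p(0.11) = 6.19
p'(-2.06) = -0.07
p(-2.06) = 0.30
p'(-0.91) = -0.26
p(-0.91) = 0.15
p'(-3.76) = -0.04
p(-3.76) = 0.40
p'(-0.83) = -0.31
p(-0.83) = 0.13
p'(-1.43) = -0.13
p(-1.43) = 0.24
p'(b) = (-2.35*b - 1.27)*(0.62*b + 6.12)/(-0.31*b^2 - 6.12*b + 0.43)^2 - 2.35/(-0.31*b^2 - 6.12*b + 0.43) = (0.7285*b^2 + 14.382*b - (0.62*b + 6.12)*(2.35*b + 1.27) - 1.0105)/(0.31*b^2 + 6.12*b - 0.43)^2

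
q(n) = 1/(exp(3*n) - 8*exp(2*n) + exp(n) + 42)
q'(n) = (-3*exp(3*n) + 16*exp(2*n) - exp(n))/(exp(3*n) - 8*exp(2*n) + exp(n) + 42)^2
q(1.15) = -0.32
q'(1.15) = 6.30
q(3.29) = 0.00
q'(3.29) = -0.00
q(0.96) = 0.13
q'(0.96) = 0.86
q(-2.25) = 0.02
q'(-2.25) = 0.00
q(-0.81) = 0.02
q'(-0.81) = 0.00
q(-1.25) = 0.02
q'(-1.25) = 0.00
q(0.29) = 0.03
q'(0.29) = 0.02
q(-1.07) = 0.02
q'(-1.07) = 0.00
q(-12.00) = 0.02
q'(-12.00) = 0.00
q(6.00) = 0.00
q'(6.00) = 0.00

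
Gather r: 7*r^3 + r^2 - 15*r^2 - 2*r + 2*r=7*r^3 - 14*r^2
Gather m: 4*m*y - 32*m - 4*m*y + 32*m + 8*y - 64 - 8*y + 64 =0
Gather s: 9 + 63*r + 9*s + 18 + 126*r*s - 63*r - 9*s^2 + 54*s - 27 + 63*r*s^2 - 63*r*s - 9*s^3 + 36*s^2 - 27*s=-9*s^3 + s^2*(63*r + 27) + s*(63*r + 36)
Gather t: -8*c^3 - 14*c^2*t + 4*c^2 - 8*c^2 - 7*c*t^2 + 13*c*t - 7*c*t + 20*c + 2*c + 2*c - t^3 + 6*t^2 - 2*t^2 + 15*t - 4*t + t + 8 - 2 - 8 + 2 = -8*c^3 - 4*c^2 + 24*c - t^3 + t^2*(4 - 7*c) + t*(-14*c^2 + 6*c + 12)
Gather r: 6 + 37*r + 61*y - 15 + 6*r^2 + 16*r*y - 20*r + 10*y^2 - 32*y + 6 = 6*r^2 + r*(16*y + 17) + 10*y^2 + 29*y - 3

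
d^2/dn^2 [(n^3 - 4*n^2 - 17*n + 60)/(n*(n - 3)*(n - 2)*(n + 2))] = 2*(n^6 - 3*n^5 - 108*n^4 - 4*n^3 + 240*n^2 - 320)/(n^3*(n^6 - 12*n^4 + 48*n^2 - 64))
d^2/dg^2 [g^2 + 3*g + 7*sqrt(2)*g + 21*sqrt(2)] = 2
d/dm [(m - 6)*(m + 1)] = 2*m - 5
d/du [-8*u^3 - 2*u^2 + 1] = 4*u*(-6*u - 1)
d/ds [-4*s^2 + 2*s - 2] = 2 - 8*s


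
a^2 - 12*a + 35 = (a - 7)*(a - 5)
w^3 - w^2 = w^2*(w - 1)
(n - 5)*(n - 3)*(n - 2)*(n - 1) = n^4 - 11*n^3 + 41*n^2 - 61*n + 30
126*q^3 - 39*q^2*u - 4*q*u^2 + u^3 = (-7*q + u)*(-3*q + u)*(6*q + u)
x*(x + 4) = x^2 + 4*x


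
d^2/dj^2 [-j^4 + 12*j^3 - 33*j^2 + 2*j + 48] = -12*j^2 + 72*j - 66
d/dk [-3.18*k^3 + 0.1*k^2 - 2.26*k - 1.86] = -9.54*k^2 + 0.2*k - 2.26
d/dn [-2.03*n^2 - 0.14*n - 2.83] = -4.06*n - 0.14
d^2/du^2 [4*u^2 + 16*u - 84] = 8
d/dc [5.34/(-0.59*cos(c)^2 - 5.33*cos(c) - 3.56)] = -(6.3012*cos(c) + 28.4622)*sin(c)/(0.59*cos(c)^2 + 5.33*cos(c) + 3.56)^2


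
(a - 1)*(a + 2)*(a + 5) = a^3 + 6*a^2 + 3*a - 10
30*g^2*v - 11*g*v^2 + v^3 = v*(-6*g + v)*(-5*g + v)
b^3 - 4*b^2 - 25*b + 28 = (b - 7)*(b - 1)*(b + 4)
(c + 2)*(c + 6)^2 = c^3 + 14*c^2 + 60*c + 72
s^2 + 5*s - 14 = (s - 2)*(s + 7)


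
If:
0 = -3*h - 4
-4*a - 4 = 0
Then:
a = -1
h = -4/3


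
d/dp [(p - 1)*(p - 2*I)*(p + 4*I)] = 3*p^2 + p*(-2 + 4*I) + 8 - 2*I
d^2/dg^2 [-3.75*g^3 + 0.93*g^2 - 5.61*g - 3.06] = 1.86 - 22.5*g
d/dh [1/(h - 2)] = -1/(h - 2)^2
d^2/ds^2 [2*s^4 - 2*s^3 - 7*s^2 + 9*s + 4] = 24*s^2 - 12*s - 14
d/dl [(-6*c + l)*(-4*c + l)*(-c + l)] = 34*c^2 - 22*c*l + 3*l^2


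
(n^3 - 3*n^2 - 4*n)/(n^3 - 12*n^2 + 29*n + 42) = n*(n - 4)/(n^2 - 13*n + 42)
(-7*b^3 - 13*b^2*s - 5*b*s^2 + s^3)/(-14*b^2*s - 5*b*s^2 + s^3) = (b^2 + 2*b*s + s^2)/(s*(2*b + s))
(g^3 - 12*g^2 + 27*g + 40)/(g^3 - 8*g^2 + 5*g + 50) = (g^2 - 7*g - 8)/(g^2 - 3*g - 10)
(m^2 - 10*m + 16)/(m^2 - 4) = (m - 8)/(m + 2)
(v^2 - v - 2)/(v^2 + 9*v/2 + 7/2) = 2*(v - 2)/(2*v + 7)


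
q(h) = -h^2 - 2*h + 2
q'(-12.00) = 22.00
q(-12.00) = -118.00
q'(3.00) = -8.00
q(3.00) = -13.00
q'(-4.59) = 7.18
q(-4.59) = -9.89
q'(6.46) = -14.92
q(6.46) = -52.65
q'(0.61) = -3.22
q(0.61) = 0.41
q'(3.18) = -8.36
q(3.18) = -14.47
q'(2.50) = -7.00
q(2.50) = -9.25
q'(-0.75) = -0.50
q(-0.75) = 2.94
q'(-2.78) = 3.56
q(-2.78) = -0.17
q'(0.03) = -2.06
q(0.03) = 1.94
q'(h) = -2*h - 2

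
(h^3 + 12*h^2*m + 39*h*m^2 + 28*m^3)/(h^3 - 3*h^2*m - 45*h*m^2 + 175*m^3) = (h^2 + 5*h*m + 4*m^2)/(h^2 - 10*h*m + 25*m^2)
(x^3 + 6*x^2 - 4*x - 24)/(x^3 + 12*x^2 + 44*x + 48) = (x - 2)/(x + 4)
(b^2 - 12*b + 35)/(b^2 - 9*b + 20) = (b - 7)/(b - 4)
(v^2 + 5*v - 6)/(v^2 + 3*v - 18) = (v - 1)/(v - 3)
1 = 1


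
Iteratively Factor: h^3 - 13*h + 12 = (h - 1)*(h^2 + h - 12) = (h - 3)*(h - 1)*(h + 4)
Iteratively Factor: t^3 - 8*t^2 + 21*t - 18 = (t - 2)*(t^2 - 6*t + 9) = (t - 3)*(t - 2)*(t - 3)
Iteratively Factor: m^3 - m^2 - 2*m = (m)*(m^2 - m - 2) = m*(m - 2)*(m + 1)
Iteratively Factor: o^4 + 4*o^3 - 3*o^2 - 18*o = (o + 3)*(o^3 + o^2 - 6*o) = (o + 3)^2*(o^2 - 2*o) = (o - 2)*(o + 3)^2*(o)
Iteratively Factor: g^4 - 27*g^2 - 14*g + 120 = (g + 4)*(g^3 - 4*g^2 - 11*g + 30) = (g + 3)*(g + 4)*(g^2 - 7*g + 10) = (g - 5)*(g + 3)*(g + 4)*(g - 2)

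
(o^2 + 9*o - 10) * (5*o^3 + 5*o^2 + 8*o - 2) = 5*o^5 + 50*o^4 + 3*o^3 + 20*o^2 - 98*o + 20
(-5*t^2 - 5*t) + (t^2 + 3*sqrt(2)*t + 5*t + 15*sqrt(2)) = -4*t^2 + 3*sqrt(2)*t + 15*sqrt(2)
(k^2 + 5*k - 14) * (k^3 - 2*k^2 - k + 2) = k^5 + 3*k^4 - 25*k^3 + 25*k^2 + 24*k - 28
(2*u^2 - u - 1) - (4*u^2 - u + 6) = -2*u^2 - 7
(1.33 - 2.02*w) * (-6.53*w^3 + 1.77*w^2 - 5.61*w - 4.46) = 13.1906*w^4 - 12.2603*w^3 + 13.6863*w^2 + 1.5479*w - 5.9318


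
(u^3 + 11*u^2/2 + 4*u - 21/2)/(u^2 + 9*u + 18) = (2*u^2 + 5*u - 7)/(2*(u + 6))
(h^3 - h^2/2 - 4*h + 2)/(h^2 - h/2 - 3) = (2*h^2 + 3*h - 2)/(2*h + 3)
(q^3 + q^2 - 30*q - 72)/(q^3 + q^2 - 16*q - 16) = (q^2 - 3*q - 18)/(q^2 - 3*q - 4)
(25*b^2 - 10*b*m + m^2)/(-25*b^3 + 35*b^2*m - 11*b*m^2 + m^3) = -1/(b - m)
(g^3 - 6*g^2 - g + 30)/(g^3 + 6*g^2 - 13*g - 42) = (g - 5)/(g + 7)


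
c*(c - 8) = c^2 - 8*c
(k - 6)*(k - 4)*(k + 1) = k^3 - 9*k^2 + 14*k + 24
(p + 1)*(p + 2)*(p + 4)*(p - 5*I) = p^4 + 7*p^3 - 5*I*p^3 + 14*p^2 - 35*I*p^2 + 8*p - 70*I*p - 40*I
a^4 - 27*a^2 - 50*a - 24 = (a - 6)*(a + 1)^2*(a + 4)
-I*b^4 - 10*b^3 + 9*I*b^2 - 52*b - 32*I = (b - 8*I)*(b - 4*I)*(b + I)*(-I*b + 1)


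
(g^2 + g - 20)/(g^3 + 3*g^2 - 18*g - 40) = 1/(g + 2)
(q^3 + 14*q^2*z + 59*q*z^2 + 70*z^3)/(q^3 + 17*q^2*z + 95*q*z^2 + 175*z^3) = (q + 2*z)/(q + 5*z)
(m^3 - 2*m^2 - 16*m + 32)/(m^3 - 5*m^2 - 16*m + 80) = (m - 2)/(m - 5)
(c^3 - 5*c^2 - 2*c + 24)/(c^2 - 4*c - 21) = (-c^3 + 5*c^2 + 2*c - 24)/(-c^2 + 4*c + 21)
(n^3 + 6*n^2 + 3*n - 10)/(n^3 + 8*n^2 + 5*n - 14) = (n + 5)/(n + 7)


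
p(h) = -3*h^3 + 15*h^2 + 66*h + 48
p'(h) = -9*h^2 + 30*h + 66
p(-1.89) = -2.90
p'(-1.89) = -22.85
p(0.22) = 63.21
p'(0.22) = 72.16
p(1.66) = 185.17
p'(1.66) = 91.00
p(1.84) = 201.54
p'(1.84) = 90.73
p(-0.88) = 3.58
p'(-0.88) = 32.63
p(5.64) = 359.17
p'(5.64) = -51.09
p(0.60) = 92.35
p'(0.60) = 80.76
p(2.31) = 243.52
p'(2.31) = 87.28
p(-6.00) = 840.00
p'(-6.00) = -438.00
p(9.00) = -330.00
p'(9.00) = -393.00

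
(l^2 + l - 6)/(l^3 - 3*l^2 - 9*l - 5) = (-l^2 - l + 6)/(-l^3 + 3*l^2 + 9*l + 5)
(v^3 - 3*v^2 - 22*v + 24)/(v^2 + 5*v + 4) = (v^2 - 7*v + 6)/(v + 1)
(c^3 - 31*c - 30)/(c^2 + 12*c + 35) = (c^2 - 5*c - 6)/(c + 7)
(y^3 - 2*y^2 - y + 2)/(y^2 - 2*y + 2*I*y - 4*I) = (y^2 - 1)/(y + 2*I)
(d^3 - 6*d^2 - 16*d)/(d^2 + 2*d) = d - 8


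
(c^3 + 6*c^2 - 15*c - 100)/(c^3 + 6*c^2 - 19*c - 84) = (c^2 + 10*c + 25)/(c^2 + 10*c + 21)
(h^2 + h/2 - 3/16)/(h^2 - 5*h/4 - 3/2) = (h - 1/4)/(h - 2)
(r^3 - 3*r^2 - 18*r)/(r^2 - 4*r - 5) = r*(-r^2 + 3*r + 18)/(-r^2 + 4*r + 5)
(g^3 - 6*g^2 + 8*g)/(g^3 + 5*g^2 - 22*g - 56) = g*(g - 2)/(g^2 + 9*g + 14)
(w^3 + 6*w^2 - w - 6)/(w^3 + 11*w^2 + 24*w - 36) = (w + 1)/(w + 6)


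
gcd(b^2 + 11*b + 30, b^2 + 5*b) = b + 5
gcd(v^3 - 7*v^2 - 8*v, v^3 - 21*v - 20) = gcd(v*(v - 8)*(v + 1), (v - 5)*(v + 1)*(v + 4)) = v + 1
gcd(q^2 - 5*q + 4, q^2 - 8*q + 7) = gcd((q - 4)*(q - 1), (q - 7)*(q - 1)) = q - 1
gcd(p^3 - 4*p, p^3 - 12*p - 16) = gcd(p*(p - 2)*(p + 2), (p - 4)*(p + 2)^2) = p + 2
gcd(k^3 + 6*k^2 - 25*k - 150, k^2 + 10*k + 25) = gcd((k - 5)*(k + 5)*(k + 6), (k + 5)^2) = k + 5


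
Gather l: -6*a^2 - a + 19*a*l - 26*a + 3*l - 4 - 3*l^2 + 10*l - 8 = -6*a^2 - 27*a - 3*l^2 + l*(19*a + 13) - 12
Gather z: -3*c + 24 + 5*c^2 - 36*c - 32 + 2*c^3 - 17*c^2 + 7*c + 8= 2*c^3 - 12*c^2 - 32*c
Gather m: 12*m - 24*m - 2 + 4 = 2 - 12*m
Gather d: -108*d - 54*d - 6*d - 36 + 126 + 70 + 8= 168 - 168*d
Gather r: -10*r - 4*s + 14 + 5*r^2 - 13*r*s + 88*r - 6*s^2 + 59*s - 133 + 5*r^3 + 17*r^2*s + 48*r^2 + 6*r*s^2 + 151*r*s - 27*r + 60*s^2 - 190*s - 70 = 5*r^3 + r^2*(17*s + 53) + r*(6*s^2 + 138*s + 51) + 54*s^2 - 135*s - 189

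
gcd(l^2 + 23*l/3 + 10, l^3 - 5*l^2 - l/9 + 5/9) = 1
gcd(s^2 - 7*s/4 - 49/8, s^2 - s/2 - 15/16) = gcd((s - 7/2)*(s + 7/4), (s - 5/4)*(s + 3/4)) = 1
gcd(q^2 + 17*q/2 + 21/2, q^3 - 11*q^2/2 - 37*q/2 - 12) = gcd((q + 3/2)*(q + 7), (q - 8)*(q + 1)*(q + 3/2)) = q + 3/2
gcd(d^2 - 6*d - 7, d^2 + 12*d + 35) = 1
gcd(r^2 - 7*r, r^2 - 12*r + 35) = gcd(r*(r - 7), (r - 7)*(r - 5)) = r - 7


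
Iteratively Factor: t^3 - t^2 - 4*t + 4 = (t - 2)*(t^2 + t - 2) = (t - 2)*(t + 2)*(t - 1)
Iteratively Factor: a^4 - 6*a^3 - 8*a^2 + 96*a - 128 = (a - 2)*(a^3 - 4*a^2 - 16*a + 64) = (a - 4)*(a - 2)*(a^2 - 16) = (a - 4)*(a - 2)*(a + 4)*(a - 4)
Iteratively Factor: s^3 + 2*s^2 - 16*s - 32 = (s + 4)*(s^2 - 2*s - 8) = (s - 4)*(s + 4)*(s + 2)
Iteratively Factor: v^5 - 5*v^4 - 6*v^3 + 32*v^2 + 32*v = (v + 1)*(v^4 - 6*v^3 + 32*v) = v*(v + 1)*(v^3 - 6*v^2 + 32) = v*(v - 4)*(v + 1)*(v^2 - 2*v - 8) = v*(v - 4)^2*(v + 1)*(v + 2)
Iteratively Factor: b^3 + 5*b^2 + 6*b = (b + 3)*(b^2 + 2*b) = (b + 2)*(b + 3)*(b)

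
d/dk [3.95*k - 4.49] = 3.95000000000000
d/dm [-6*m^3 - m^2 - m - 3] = -18*m^2 - 2*m - 1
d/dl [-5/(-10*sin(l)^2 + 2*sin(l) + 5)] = 10*(1 - 10*sin(l))*cos(l)/(2*sin(l) + 5*cos(2*l))^2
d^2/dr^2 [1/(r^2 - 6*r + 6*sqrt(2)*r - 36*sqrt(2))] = 2*(-r^2 - 6*sqrt(2)*r + 6*r + 4*(r - 3 + 3*sqrt(2))^2 + 36*sqrt(2))/(r^2 - 6*r + 6*sqrt(2)*r - 36*sqrt(2))^3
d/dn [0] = 0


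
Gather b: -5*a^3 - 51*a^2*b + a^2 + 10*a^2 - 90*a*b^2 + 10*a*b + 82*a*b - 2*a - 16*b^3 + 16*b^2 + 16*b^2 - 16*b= -5*a^3 + 11*a^2 - 2*a - 16*b^3 + b^2*(32 - 90*a) + b*(-51*a^2 + 92*a - 16)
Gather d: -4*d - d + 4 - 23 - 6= -5*d - 25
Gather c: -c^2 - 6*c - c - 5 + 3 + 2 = -c^2 - 7*c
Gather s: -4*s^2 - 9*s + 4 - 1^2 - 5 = -4*s^2 - 9*s - 2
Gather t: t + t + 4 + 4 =2*t + 8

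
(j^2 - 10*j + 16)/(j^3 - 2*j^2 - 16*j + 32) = (j - 8)/(j^2 - 16)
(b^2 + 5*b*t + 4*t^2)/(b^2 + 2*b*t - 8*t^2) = (-b - t)/(-b + 2*t)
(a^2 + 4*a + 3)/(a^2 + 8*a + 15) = (a + 1)/(a + 5)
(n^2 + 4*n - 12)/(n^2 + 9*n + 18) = (n - 2)/(n + 3)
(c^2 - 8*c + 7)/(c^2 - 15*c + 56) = (c - 1)/(c - 8)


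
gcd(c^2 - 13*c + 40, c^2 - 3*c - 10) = c - 5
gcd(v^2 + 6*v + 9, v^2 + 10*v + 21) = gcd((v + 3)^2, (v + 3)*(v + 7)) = v + 3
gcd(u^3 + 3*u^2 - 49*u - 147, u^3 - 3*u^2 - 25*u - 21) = u^2 - 4*u - 21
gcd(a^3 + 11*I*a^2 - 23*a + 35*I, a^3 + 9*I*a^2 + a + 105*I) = a^2 + 12*I*a - 35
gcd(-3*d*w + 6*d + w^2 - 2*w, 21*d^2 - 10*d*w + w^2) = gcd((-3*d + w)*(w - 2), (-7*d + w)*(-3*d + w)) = -3*d + w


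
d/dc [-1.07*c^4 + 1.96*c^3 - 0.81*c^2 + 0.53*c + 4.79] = -4.28*c^3 + 5.88*c^2 - 1.62*c + 0.53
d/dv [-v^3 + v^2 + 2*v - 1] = -3*v^2 + 2*v + 2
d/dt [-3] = 0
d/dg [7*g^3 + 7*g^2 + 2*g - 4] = 21*g^2 + 14*g + 2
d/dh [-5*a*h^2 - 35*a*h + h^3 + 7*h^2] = -10*a*h - 35*a + 3*h^2 + 14*h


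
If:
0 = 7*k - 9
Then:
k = 9/7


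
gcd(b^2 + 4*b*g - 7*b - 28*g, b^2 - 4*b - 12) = 1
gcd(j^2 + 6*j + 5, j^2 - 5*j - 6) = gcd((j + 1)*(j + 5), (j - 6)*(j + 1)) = j + 1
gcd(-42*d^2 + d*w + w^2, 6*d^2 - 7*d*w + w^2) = -6*d + w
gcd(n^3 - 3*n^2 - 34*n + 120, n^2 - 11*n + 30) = n - 5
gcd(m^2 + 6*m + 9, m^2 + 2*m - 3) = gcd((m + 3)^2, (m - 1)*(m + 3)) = m + 3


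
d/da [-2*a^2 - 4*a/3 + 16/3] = -4*a - 4/3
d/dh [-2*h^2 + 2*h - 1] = 2 - 4*h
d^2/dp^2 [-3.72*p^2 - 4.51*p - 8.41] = -7.44000000000000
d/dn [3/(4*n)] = -3/(4*n^2)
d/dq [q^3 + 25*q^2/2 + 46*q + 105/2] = 3*q^2 + 25*q + 46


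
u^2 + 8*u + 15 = (u + 3)*(u + 5)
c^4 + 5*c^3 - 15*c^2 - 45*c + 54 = (c - 3)*(c - 1)*(c + 3)*(c + 6)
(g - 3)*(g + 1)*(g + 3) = g^3 + g^2 - 9*g - 9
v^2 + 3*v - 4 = (v - 1)*(v + 4)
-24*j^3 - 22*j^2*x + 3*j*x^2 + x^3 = (-4*j + x)*(j + x)*(6*j + x)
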